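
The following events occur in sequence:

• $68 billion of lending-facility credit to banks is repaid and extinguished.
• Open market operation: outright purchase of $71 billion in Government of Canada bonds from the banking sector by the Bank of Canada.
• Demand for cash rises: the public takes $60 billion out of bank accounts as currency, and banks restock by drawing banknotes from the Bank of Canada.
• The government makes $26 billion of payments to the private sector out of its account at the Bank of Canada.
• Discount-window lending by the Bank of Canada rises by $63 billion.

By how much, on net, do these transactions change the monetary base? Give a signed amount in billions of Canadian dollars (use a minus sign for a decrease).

+$92 billion

Discount-window repayment $68 billion: Bank of Canada balance sheet contracts → −$68B.
OMO purchase (from banks) $71 billion: Bank of Canada balance sheet expands → +$71B.
Currency withdrawal $60 billion: just a shift between currency and reserves — both are base money → 0.
Government spending $26 billion: a non-base liability converts back to reserves → +$26B.
Discount-window loan $63 billion: Bank of Canada balance sheet expands → +$63B.
Net: −68 + 71 + 0 + 26 + 63 = +$92 billion.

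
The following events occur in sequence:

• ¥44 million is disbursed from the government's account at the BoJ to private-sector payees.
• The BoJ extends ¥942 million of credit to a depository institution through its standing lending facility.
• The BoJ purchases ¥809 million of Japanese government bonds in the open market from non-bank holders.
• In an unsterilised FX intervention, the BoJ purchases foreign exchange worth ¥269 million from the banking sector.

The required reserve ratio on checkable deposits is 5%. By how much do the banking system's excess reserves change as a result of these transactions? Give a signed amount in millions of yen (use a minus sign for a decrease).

+¥2021.35 million

Government spending ¥44 million: reserves +¥44M, deposits +¥44M.
Discount-window loan ¥942 million: reserves +¥942M, deposits 0.
Asset purchase (from non-banks) ¥809 million: reserves +¥809M, deposits +¥809M.
FX purchase ¥269 million: reserves +¥269M, deposits 0.
Totals: Δreserves = +¥2064M, Δdeposits = +¥853M.
Δrequired reserves = 5% × +¥853M = +¥42.65M.
Δexcess reserves = Δreserves − Δrequired = +¥2064M − (+¥42.65M) = +¥2021.35 million.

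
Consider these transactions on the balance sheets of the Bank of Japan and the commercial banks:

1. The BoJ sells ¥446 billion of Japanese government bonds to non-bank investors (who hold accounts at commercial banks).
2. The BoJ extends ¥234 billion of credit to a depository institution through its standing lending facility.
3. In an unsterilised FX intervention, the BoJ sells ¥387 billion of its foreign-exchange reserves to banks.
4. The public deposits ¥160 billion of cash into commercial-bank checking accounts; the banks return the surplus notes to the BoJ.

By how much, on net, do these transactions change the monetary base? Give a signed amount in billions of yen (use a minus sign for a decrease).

-¥599 billion

BoJ balance sheet:
  Assets:      Securities −¥446B, Loans to banks +¥234B, Foreign assets −¥387B
  Liabilities: Bank reserves −¥439B, Currency in circulation −¥160B
Commercial banking system:
  Assets:      Reserves at CB −¥439B, Foreign assets +¥387B
  Liabilities: Checkable deposits −¥286B, Borrowings from CB +¥234B
Monetary base = currency + reserves: −¥160B + (−¥439B) = -¥599 billion.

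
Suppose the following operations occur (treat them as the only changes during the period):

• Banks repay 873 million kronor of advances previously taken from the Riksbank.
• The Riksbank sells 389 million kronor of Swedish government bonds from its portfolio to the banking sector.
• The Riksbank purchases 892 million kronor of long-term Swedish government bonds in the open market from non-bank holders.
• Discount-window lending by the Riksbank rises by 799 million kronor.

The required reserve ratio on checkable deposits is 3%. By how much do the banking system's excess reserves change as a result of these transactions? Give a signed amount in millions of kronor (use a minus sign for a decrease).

Discount-window repayment 873 million kronor: reserves −873M, deposits 0.
OMO sale (to banks) 389 million kronor: reserves −389M, deposits 0.
Asset purchase (from non-banks) 892 million kronor: reserves +892M, deposits +892M.
Discount-window loan 799 million kronor: reserves +799M, deposits 0.
Totals: Δreserves = +429M, Δdeposits = +892M.
Δrequired reserves = 3% × +892M = +26.76M.
Δexcess reserves = Δreserves − Δrequired = +429M − (+26.76M) = +402.24 million.

+402.24 million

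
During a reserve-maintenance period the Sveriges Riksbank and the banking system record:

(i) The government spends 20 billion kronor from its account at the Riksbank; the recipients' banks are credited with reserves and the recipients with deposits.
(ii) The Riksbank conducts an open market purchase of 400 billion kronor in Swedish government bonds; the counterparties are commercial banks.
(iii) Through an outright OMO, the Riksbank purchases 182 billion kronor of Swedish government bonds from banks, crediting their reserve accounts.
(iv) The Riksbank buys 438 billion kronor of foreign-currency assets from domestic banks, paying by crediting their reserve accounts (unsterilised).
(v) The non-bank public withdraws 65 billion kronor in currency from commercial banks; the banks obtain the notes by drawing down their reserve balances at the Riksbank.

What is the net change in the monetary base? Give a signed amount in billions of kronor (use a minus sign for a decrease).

Riksbank balance sheet:
  Assets:      Securities +582B, Foreign assets +438B
  Liabilities: Bank reserves +975B, Currency in circulation +65B, Government deposits −20B
Monetary base = currency + reserves: +65B + (+975B) = +1040 billion.

+1040 billion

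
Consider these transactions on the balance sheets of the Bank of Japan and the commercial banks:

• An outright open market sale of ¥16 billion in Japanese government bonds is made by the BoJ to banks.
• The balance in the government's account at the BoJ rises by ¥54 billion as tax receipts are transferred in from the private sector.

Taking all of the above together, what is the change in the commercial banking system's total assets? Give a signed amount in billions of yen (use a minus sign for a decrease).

OMO sale (to banks) ¥16 billion: just an asset swap on bank balance sheets → 0.
Government account inflow ¥54 billion: bank balance sheets shrink → −¥54B.
Net: 0 − 54 = -¥54 billion.

-¥54 billion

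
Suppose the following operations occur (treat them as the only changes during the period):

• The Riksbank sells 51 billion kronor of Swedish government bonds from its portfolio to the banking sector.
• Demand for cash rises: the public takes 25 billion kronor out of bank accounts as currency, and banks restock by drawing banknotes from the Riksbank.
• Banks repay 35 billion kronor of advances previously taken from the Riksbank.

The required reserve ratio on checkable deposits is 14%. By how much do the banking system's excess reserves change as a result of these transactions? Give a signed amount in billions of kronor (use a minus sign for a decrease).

-107.5 billion

OMO sale (to banks) 51 billion kronor: reserves −51B, deposits 0.
Currency withdrawal 25 billion kronor: reserves −25B, deposits −25B.
Discount-window repayment 35 billion kronor: reserves −35B, deposits 0.
Totals: Δreserves = −111B, Δdeposits = −25B.
Δrequired reserves = 14% × −25B = −3.5B.
Δexcess reserves = Δreserves − Δrequired = −111B − (−3.5B) = -107.5 billion.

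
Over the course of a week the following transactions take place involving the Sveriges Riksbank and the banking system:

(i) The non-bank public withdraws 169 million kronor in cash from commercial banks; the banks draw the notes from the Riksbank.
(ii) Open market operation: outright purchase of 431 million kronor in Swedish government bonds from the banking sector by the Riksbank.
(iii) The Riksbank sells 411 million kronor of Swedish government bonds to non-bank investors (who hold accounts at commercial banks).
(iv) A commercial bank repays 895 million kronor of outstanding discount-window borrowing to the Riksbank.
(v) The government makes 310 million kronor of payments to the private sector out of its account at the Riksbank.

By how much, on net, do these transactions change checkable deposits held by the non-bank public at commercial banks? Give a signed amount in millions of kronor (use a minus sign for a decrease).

-270 million

Currency withdrawal 169 million kronor: non-bank counterparties' bank balances fall → −169M.
OMO purchase (from banks) 431 million kronor: the counterparty is a bank, so public deposits are unchanged → 0.
Asset sale (to non-banks) 411 million kronor: non-bank counterparties' bank balances fall → −411M.
Discount-window repayment 895 million kronor: the counterparty is a bank, so public deposits are unchanged → 0.
Government spending 310 million kronor: non-bank counterparties' bank balances rise → +310M.
Net: −169 + 0 − 411 + 0 + 310 = -270 million.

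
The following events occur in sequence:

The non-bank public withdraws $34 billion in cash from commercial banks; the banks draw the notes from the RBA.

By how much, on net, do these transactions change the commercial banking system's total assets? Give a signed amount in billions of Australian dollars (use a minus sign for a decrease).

-$34 billion

RBA balance sheet:
  Assets:      no change
  Liabilities: Bank reserves −$34B, Currency in circulation +$34B
Commercial banking system:
  Assets:      Reserves at CB −$34B
  Liabilities: Checkable deposits −$34B
Change in total bank assets = -$34 billion.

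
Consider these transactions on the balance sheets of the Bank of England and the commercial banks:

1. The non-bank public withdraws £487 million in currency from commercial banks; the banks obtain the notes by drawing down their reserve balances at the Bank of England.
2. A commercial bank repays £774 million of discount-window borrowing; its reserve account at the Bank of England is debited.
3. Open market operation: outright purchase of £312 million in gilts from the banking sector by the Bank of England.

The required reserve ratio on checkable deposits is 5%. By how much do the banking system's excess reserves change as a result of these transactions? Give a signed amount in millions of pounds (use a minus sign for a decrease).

Currency withdrawal £487 million: reserves −£487M, deposits −£487M.
Discount-window repayment £774 million: reserves −£774M, deposits 0.
OMO purchase (from banks) £312 million: reserves +£312M, deposits 0.
Totals: Δreserves = −£949M, Δdeposits = −£487M.
Δrequired reserves = 5% × −£487M = −£24.35M.
Δexcess reserves = Δreserves − Δrequired = −£949M − (−£24.35M) = -£924.65 million.

-£924.65 million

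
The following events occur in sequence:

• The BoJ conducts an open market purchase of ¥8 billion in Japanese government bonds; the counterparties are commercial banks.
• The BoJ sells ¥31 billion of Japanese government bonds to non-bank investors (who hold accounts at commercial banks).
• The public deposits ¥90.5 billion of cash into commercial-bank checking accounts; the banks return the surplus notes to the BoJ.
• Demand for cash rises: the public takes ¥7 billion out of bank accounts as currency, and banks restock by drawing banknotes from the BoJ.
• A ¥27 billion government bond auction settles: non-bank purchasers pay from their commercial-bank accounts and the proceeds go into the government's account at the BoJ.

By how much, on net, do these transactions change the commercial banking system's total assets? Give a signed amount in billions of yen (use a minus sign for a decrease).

+¥25.5 billion

BoJ balance sheet:
  Assets:      Securities −¥23B
  Liabilities: Bank reserves +¥33.5B, Currency in circulation −¥83.5B, Government deposits +¥27B
Commercial banking system:
  Assets:      Reserves at CB +¥33.5B, Securities −¥8B
  Liabilities: Checkable deposits +¥25.5B
Change in total bank assets = +¥25.5 billion.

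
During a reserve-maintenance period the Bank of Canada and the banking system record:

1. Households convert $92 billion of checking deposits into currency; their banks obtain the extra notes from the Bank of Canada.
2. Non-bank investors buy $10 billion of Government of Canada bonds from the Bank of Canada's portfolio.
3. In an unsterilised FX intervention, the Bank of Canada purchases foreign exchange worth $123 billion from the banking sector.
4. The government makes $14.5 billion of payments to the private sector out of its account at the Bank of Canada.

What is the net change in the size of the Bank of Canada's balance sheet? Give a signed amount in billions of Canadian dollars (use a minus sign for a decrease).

Currency withdrawal $92 billion: only the composition of liabilities changes → 0.
Asset sale (to non-banks) $10 billion: a Bank of Canada asset is shed → −$10B.
FX purchase $123 billion: a Bank of Canada asset is acquired → +$123B.
Government spending $14.5 billion: only the composition of liabilities changes → 0.
Net: 0 − 10 + 123 + 0 = +$113 billion.

+$113 billion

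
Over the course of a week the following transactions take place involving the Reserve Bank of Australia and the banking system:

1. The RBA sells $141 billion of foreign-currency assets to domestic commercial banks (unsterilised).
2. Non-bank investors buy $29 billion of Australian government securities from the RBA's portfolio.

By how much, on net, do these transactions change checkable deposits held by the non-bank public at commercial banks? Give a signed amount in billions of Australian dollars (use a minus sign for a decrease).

-$29 billion

FX sale $141 billion: the counterparty is a bank, so public deposits are unchanged → 0.
Asset sale (to non-banks) $29 billion: non-bank counterparties' bank balances fall → −$29B.
Net: 0 − 29 = -$29 billion.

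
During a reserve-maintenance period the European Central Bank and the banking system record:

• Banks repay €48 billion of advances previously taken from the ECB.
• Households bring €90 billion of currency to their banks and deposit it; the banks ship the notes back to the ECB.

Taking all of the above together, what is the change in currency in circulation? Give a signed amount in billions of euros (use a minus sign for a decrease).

Discount-window repayment €48 billion: no currency enters or leaves circulation → 0.
Currency deposit €90 billion: notes return to the central bank → −€90B.
Net: 0 − 90 = -€90 billion.

-€90 billion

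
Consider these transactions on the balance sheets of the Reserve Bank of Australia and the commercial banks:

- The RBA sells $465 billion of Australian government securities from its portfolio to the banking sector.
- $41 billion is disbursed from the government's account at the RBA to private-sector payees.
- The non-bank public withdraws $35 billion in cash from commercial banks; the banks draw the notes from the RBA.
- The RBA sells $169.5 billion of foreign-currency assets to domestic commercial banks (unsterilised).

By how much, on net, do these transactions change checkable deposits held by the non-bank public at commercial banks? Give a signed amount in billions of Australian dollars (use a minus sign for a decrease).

+$6 billion

OMO sale (to banks) $465 billion: the counterparty is a bank, so public deposits are unchanged → 0.
Government spending $41 billion: non-bank counterparties' bank balances rise → +$41B.
Currency withdrawal $35 billion: non-bank counterparties' bank balances fall → −$35B.
FX sale $169.5 billion: the counterparty is a bank, so public deposits are unchanged → 0.
Net: 0 + 41 − 35 + 0 = +$6 billion.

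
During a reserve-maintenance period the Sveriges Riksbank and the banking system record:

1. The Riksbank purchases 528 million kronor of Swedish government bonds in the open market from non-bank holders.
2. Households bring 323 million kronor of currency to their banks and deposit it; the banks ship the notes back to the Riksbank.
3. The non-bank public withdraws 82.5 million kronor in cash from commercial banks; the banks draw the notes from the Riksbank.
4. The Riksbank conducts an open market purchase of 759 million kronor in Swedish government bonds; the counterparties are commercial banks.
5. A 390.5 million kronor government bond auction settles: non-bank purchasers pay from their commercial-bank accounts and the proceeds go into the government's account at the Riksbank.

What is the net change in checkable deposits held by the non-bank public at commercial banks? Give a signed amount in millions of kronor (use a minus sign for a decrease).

Riksbank balance sheet:
  Assets:      Securities +1287M
  Liabilities: Bank reserves +1137M, Currency in circulation −240.5M, Government deposits +390.5M
Commercial banking system:
  Assets:      Reserves at CB +1137M, Securities −759M
  Liabilities: Checkable deposits +378M
So the change in checkable deposits held by the non-bank public at commercial banks is +378 million.

+378 million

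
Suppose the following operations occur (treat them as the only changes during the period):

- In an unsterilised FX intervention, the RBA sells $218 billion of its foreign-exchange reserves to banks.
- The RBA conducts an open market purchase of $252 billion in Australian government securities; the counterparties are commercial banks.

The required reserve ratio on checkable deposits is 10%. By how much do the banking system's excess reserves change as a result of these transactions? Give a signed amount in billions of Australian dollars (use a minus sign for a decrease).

FX sale $218 billion: reserves −$218B, deposits 0.
OMO purchase (from banks) $252 billion: reserves +$252B, deposits 0.
Totals: Δreserves = +$34B, Δdeposits = 0.
Δrequired reserves = 10% × 0 = 0.
Δexcess reserves = Δreserves − Δrequired = +$34B − (0) = +$34 billion.

+$34 billion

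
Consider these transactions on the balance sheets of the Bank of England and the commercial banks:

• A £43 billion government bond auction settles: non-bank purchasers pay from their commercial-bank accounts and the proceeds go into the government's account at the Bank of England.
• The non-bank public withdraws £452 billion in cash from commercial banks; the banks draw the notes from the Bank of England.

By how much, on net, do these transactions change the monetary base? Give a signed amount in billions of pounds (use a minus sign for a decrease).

-£43 billion

Government account inflow £43 billion: reserves shift to a non-base liability → −£43B.
Currency withdrawal £452 billion: just a shift between currency and reserves — both are base money → 0.
Net: −43 + 0 = -£43 billion.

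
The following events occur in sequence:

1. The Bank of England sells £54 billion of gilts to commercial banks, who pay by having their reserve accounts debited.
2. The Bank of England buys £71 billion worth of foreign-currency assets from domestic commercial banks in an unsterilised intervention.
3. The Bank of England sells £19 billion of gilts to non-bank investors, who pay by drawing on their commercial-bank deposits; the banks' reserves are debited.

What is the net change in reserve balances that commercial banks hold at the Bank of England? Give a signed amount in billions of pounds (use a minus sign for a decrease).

Bank of England balance sheet:
  Assets:      Securities −£73B, Foreign assets +£71B
  Liabilities: Bank reserves −£2B
So the change in reserve balances that commercial banks hold at the Bank of England is -£2 billion.

-£2 billion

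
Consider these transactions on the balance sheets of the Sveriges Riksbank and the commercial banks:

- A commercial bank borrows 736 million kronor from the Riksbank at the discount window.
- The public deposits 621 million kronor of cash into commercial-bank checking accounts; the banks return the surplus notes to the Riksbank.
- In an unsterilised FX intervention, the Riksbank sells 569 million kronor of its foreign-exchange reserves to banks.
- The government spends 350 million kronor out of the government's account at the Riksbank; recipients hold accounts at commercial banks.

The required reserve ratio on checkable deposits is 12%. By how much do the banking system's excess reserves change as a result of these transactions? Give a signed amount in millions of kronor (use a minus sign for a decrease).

+1021.48 million

Discount-window loan 736 million kronor: reserves +736M, deposits 0.
Currency deposit 621 million kronor: reserves +621M, deposits +621M.
FX sale 569 million kronor: reserves −569M, deposits 0.
Government spending 350 million kronor: reserves +350M, deposits +350M.
Totals: Δreserves = +1138M, Δdeposits = +971M.
Δrequired reserves = 12% × +971M = +116.52M.
Δexcess reserves = Δreserves − Δrequired = +1138M − (+116.52M) = +1021.48 million.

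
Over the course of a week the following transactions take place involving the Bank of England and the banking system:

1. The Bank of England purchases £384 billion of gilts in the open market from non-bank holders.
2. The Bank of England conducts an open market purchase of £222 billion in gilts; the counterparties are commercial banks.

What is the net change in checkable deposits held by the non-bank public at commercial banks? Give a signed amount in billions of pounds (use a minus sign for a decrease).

Asset purchase (from non-banks) £384 billion: non-bank counterparties' bank balances rise → +£384B.
OMO purchase (from banks) £222 billion: the counterparty is a bank, so public deposits are unchanged → 0.
Net: 384 + 0 = +£384 billion.

+£384 billion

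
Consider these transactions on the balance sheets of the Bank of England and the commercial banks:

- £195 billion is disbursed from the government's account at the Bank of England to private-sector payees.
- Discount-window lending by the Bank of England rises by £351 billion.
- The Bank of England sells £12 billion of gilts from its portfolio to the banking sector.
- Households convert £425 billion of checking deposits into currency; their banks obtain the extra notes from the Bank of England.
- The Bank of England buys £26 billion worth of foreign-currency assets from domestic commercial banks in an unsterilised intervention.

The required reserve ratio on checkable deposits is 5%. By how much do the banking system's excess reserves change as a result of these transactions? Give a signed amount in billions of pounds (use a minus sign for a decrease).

+£146.5 billion

Government spending £195 billion: reserves +£195B, deposits +£195B.
Discount-window loan £351 billion: reserves +£351B, deposits 0.
OMO sale (to banks) £12 billion: reserves −£12B, deposits 0.
Currency withdrawal £425 billion: reserves −£425B, deposits −£425B.
FX purchase £26 billion: reserves +£26B, deposits 0.
Totals: Δreserves = +£135B, Δdeposits = −£230B.
Δrequired reserves = 5% × −£230B = −£11.5B.
Δexcess reserves = Δreserves − Δrequired = +£135B − (−£11.5B) = +£146.5 billion.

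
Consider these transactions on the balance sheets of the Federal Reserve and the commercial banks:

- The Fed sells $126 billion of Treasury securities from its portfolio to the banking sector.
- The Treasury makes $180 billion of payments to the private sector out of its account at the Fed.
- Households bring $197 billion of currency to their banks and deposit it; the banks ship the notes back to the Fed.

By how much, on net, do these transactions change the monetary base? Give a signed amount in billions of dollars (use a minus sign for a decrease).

+$54 billion

Fed balance sheet:
  Assets:      Securities −$126B
  Liabilities: Bank reserves +$251B, Currency in circulation −$197B, Government deposits −$180B
Commercial banking system:
  Assets:      Reserves at CB +$251B, Securities +$126B
  Liabilities: Checkable deposits +$377B
Monetary base = currency + reserves: −$197B + (+$251B) = +$54 billion.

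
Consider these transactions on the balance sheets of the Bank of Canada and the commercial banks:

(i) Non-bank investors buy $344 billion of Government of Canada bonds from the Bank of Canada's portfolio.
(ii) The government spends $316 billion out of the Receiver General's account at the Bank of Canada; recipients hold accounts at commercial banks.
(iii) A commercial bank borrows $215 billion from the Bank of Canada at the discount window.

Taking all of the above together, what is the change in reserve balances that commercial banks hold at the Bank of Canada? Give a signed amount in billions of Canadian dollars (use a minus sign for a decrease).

+$187 billion

Asset sale (to non-banks) $344 billion: the non-bank buyers' banks settle from reserves → −$344B.
Government spending $316 billion: government payments flow into bank reserve accounts → +$316B.
Discount-window loan $215 billion: the loan is credited to the bank's reserve account → +$215B.
Net: −344 + 316 + 215 = +$187 billion.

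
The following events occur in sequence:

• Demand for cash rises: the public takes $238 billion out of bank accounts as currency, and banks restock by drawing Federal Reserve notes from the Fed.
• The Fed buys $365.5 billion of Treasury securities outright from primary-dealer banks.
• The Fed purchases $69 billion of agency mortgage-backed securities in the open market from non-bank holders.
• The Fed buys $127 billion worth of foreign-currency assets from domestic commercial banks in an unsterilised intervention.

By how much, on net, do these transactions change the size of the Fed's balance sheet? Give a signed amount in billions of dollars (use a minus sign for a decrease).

+$561.5 billion

Currency withdrawal $238 billion: only the composition of liabilities changes → 0.
OMO purchase (from banks) $365.5 billion: a Fed asset is acquired → +$365.5B.
Asset purchase (from non-banks) $69 billion: a Fed asset is acquired → +$69B.
FX purchase $127 billion: a Fed asset is acquired → +$127B.
Net: 0 + 365.5 + 69 + 127 = +$561.5 billion.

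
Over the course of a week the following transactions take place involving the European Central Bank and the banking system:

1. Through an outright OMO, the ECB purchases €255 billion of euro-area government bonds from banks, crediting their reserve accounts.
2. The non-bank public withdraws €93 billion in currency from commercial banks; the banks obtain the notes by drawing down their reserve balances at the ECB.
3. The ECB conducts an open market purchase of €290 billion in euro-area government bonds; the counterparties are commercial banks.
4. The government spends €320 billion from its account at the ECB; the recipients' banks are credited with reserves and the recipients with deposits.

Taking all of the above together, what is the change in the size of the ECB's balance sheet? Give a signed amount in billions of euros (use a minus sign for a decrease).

+€545 billion

OMO purchase (from banks) €255 billion: an ECB asset is acquired → +€255B.
Currency withdrawal €93 billion: only the composition of liabilities changes → 0.
OMO purchase (from banks) €290 billion: an ECB asset is acquired → +€290B.
Government spending €320 billion: only the composition of liabilities changes → 0.
Net: 255 + 0 + 290 + 0 = +€545 billion.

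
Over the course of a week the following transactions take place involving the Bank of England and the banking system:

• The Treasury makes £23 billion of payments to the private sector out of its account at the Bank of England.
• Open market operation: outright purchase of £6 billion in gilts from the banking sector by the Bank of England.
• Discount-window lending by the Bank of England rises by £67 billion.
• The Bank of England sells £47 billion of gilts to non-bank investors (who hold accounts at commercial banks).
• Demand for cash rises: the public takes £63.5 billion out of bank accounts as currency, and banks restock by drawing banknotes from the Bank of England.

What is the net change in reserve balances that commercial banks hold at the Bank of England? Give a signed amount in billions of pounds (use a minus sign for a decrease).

Bank of England balance sheet:
  Assets:      Securities −£41B, Loans to banks +£67B
  Liabilities: Bank reserves −£14.5B, Currency in circulation +£63.5B, Government deposits −£23B
Commercial banking system:
  Assets:      Reserves at CB −£14.5B, Securities −£6B
  Liabilities: Checkable deposits −£87.5B, Borrowings from CB +£67B
So the change in reserve balances that commercial banks hold at the Bank of England is -£14.5 billion.

-£14.5 billion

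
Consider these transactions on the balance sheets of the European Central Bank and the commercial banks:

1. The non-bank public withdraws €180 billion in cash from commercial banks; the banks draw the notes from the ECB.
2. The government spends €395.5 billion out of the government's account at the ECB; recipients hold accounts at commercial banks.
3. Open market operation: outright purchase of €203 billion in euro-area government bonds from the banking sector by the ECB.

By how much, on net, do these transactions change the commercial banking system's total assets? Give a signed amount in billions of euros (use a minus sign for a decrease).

+€215.5 billion

ECB balance sheet:
  Assets:      Securities +€203B
  Liabilities: Bank reserves +€418.5B, Currency in circulation +€180B, Government deposits −€395.5B
Commercial banking system:
  Assets:      Reserves at CB +€418.5B, Securities −€203B
  Liabilities: Checkable deposits +€215.5B
Change in total bank assets = +€215.5 billion.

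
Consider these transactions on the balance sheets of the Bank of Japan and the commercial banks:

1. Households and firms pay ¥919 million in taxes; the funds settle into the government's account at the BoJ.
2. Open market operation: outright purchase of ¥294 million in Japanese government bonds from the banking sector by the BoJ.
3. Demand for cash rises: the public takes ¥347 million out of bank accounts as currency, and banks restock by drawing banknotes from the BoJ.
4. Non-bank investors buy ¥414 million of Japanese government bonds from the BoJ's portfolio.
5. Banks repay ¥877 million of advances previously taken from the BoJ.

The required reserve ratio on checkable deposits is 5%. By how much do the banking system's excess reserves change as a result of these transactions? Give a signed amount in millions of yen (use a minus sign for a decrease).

-¥2179 million

Government account inflow ¥919 million: reserves −¥919M, deposits −¥919M.
OMO purchase (from banks) ¥294 million: reserves +¥294M, deposits 0.
Currency withdrawal ¥347 million: reserves −¥347M, deposits −¥347M.
Asset sale (to non-banks) ¥414 million: reserves −¥414M, deposits −¥414M.
Discount-window repayment ¥877 million: reserves −¥877M, deposits 0.
Totals: Δreserves = −¥2263M, Δdeposits = −¥1680M.
Δrequired reserves = 5% × −¥1680M = −¥84M.
Δexcess reserves = Δreserves − Δrequired = −¥2263M − (−¥84M) = -¥2179 million.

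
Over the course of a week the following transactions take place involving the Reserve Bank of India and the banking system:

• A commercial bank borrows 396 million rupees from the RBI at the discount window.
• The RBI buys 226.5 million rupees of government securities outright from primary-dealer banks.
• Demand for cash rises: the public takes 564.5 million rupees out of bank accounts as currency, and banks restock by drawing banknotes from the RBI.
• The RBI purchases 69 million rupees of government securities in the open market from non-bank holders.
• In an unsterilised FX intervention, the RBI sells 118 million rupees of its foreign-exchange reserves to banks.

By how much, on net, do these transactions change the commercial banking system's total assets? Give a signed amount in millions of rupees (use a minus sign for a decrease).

-99.5 million

Discount-window loan 396 million rupees: bank balance sheets expand → +396M.
OMO purchase (from banks) 226.5 million rupees: just an asset swap on bank balance sheets → 0.
Currency withdrawal 564.5 million rupees: bank balance sheets shrink → −564.5M.
Asset purchase (from non-banks) 69 million rupees: bank balance sheets expand → +69M.
FX sale 118 million rupees: just an asset swap on bank balance sheets → 0.
Net: 396 + 0 − 564.5 + 69 + 0 = -99.5 million.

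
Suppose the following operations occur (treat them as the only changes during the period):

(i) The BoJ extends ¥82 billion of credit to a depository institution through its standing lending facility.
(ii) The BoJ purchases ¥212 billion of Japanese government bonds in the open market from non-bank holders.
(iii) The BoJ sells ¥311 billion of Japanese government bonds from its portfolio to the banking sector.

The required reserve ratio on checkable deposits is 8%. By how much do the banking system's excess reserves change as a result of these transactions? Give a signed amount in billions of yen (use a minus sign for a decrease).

Discount-window loan ¥82 billion: reserves +¥82B, deposits 0.
Asset purchase (from non-banks) ¥212 billion: reserves +¥212B, deposits +¥212B.
OMO sale (to banks) ¥311 billion: reserves −¥311B, deposits 0.
Totals: Δreserves = −¥17B, Δdeposits = +¥212B.
Δrequired reserves = 8% × +¥212B = +¥16.96B.
Δexcess reserves = Δreserves − Δrequired = −¥17B − (+¥16.96B) = -¥33.96 billion.

-¥33.96 billion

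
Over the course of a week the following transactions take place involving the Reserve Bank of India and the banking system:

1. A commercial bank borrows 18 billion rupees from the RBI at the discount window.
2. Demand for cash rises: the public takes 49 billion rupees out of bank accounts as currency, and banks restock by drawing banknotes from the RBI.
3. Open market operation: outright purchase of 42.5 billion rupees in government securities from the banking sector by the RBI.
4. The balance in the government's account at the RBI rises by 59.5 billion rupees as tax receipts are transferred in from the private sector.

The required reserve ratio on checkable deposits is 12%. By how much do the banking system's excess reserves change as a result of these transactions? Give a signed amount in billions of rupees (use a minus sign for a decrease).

-34.98 billion

Discount-window loan 18 billion rupees: reserves +18B, deposits 0.
Currency withdrawal 49 billion rupees: reserves −49B, deposits −49B.
OMO purchase (from banks) 42.5 billion rupees: reserves +42.5B, deposits 0.
Government account inflow 59.5 billion rupees: reserves −59.5B, deposits −59.5B.
Totals: Δreserves = −48B, Δdeposits = −108.5B.
Δrequired reserves = 12% × −108.5B = −13.02B.
Δexcess reserves = Δreserves − Δrequired = −48B − (−13.02B) = -34.98 billion.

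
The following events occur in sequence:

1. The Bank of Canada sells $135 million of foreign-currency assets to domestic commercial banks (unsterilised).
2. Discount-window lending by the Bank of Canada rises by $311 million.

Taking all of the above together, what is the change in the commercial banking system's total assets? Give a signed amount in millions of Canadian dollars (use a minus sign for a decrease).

Bank of Canada balance sheet:
  Assets:      Loans to banks +$311M, Foreign assets −$135M
  Liabilities: Bank reserves +$176M
Commercial banking system:
  Assets:      Reserves at CB +$176M, Foreign assets +$135M
  Liabilities: Borrowings from CB +$311M
Change in total bank assets = +$311 million.

+$311 million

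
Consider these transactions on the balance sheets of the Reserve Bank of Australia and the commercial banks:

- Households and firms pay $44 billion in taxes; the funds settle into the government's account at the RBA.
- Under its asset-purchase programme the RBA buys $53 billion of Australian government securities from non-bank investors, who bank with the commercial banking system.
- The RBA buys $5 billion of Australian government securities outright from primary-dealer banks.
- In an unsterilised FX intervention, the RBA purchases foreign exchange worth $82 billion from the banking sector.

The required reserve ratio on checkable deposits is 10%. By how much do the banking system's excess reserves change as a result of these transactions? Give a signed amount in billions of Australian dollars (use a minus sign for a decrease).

Government account inflow $44 billion: reserves −$44B, deposits −$44B.
Asset purchase (from non-banks) $53 billion: reserves +$53B, deposits +$53B.
OMO purchase (from banks) $5 billion: reserves +$5B, deposits 0.
FX purchase $82 billion: reserves +$82B, deposits 0.
Totals: Δreserves = +$96B, Δdeposits = +$9B.
Δrequired reserves = 10% × +$9B = +$0.9B.
Δexcess reserves = Δreserves − Δrequired = +$96B − (+$0.9B) = +$95.1 billion.

+$95.1 billion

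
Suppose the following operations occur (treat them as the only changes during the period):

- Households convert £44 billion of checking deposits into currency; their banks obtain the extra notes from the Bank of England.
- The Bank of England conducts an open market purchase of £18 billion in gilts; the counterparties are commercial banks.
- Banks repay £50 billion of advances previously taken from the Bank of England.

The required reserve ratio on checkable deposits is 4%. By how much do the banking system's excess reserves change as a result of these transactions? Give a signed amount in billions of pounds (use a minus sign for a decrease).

Currency withdrawal £44 billion: reserves −£44B, deposits −£44B.
OMO purchase (from banks) £18 billion: reserves +£18B, deposits 0.
Discount-window repayment £50 billion: reserves −£50B, deposits 0.
Totals: Δreserves = −£76B, Δdeposits = −£44B.
Δrequired reserves = 4% × −£44B = −£1.76B.
Δexcess reserves = Δreserves − Δrequired = −£76B − (−£1.76B) = -£74.24 billion.

-£74.24 billion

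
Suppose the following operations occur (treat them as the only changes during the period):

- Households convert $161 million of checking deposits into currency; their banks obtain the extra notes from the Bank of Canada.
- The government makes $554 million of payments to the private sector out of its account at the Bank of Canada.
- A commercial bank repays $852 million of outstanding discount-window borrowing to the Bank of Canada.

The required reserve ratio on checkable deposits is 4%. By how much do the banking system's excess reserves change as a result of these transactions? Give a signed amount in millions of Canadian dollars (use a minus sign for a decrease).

Currency withdrawal $161 million: reserves −$161M, deposits −$161M.
Government spending $554 million: reserves +$554M, deposits +$554M.
Discount-window repayment $852 million: reserves −$852M, deposits 0.
Totals: Δreserves = −$459M, Δdeposits = +$393M.
Δrequired reserves = 4% × +$393M = +$15.72M.
Δexcess reserves = Δreserves − Δrequired = −$459M − (+$15.72M) = -$474.72 million.

-$474.72 million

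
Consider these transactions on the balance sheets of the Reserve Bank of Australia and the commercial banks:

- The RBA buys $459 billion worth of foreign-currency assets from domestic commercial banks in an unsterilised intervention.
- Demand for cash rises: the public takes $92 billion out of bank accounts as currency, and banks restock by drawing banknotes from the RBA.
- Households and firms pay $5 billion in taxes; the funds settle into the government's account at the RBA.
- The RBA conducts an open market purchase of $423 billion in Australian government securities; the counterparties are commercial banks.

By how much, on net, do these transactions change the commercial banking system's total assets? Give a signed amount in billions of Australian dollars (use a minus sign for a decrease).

-$97 billion

FX purchase $459 billion: just an asset swap on bank balance sheets → 0.
Currency withdrawal $92 billion: bank balance sheets shrink → −$92B.
Government account inflow $5 billion: bank balance sheets shrink → −$5B.
OMO purchase (from banks) $423 billion: just an asset swap on bank balance sheets → 0.
Net: 0 − 92 − 5 + 0 = -$97 billion.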